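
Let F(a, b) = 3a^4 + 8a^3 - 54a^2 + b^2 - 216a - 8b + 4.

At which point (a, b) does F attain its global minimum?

F(a,b) separates as P(a) + Q(b) + 4, so its minimum is min P + min Q + 4.
P'(a) = 12(a - 3)(a + 2)(a + 3) vanishes at a ∈ {-3, -2, 3}; Q'(b) = 2b - 8 vanishes at b ∈ {4}.
Local minima of P (where P''>0): P(-3)=189, P(3)=-675. Local minima of Q: Q(4)=-16.
So the global minimum of F is P(3) + Q(4) + 4 = -675 − 16 + 4 = -687, attained at (3, 4).

(3, 4)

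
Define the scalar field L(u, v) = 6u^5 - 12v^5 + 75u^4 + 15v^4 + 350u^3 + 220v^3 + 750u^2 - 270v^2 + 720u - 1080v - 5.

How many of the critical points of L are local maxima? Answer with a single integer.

L separates as a function of u plus a function of v, so ∇L=0 decouples.
∂L/∂u = 30(u + 1)(u + 2)(u + 3)(u + 4) = 0 at u ∈ {-4, -3, -2, -1}; ∂L/∂v = -60(v - 3)(v - 2)(v + 1)(v + 3) = 0 at v ∈ {-3, -1, 2, 3}.
The Hessian is diagonal: diag(L_uu, L_vv). Second derivatives: L_uu(-4)=-180, L_uu(-3)=60, L_uu(-2)=-60, L_uu(-1)=180; L_vv(-3)=3600, L_vv(-1)=-1440, L_vv(2)=900, L_vv(3)=-1440.
Local maxima occur where both diagonal entries negative: (-4, -1), (-4, 3), (-2, -1), (-2, 3). Count: 4.

4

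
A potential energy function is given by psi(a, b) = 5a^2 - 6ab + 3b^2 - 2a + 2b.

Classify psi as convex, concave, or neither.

convex

psi is quadratic, so its Hessian is the constant matrix H = [[10, -6], [-6, 6]].
det(H) = 24, tr(H) = 16.
det(H) > 0 and tr(H) > 0, so H is positive definite everywhere: convex.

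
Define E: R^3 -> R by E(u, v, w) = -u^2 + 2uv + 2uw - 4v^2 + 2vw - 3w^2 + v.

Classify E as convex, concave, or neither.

E is quadratic, so its Hessian is the constant matrix H = [[-2, 2, 2], [2, -8, 2], [2, 2, -6]].
Leading principal minors: -2, 12, -16.
Signs alternate −, +, − ⇒ H ≺ 0 ⇒ concave.

concave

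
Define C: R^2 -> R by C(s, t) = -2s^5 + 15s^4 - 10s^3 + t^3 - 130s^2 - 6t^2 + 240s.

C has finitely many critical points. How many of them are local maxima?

C separates as a function of s plus a function of t, so ∇C=0 decouples.
∂C/∂s = -10(s - 4)(s - 3)(s - 1)(s + 2) = 0 at s ∈ {-2, 1, 3, 4}; ∂C/∂t = 3t(t - 4) = 0 at t ∈ {0, 4}.
The Hessian is diagonal: diag(C_ss, C_tt). Second derivatives: C_ss(-2)=900, C_ss(1)=-180, C_ss(3)=100, C_ss(4)=-180; C_tt(0)=-12, C_tt(4)=12.
Local maxima occur where both diagonal entries negative: (1, 0), (4, 0). Count: 2.

2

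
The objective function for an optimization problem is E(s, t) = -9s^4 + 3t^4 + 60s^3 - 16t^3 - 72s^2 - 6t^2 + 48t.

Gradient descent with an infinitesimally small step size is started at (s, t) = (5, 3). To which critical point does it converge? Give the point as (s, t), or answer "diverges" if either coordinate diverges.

diverges

E is separable, so gradient descent decouples: s follows -∂E/∂s, t follows -∂E/∂t.
∂E/∂s = -36s(s - 4)(s - 1); at s=5 this is -720, so s increases.
∂E/∂t = 12(t - 4)(t - 1)(t + 1); at t=3 this is -96, so t increases.
The s-coordinate has no critical point in that direction and runs off to infinity.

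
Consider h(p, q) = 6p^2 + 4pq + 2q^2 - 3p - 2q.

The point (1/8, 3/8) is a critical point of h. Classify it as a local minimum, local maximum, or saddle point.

The Hessian of h is constant: H = [[12, 4], [4, 4]].
det(H) = 12·4 − 4² = 32.
det(H) > 0 and tr(H) = 16 > 0, so H is positive definite and the point is a local minimum.

local minimum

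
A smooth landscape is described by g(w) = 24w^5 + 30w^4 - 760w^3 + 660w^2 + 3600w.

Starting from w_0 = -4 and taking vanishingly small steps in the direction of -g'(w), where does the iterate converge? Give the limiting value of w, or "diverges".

-1

g'(w) = 120(w - 3)(w - 2)(w + 1)(w + 5), so g'(-4) = -15120.
Gradient descent moves in the -g' direction, i.e. w is increasing.
The nearest critical point in that direction is w = -1, where g'' = 5760 > 0 (a local minimum). The iterate converges there.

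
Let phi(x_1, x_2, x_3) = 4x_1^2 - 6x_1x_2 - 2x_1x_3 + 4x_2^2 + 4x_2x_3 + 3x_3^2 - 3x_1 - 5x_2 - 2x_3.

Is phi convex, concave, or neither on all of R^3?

convex

phi is quadratic, so its Hessian is the constant matrix H = [[8, -6, -2], [-6, 8, 4], [-2, 4, 6]].
Leading principal minors: 8, 28, 104.
All positive ⇒ H ≻ 0 ⇒ convex.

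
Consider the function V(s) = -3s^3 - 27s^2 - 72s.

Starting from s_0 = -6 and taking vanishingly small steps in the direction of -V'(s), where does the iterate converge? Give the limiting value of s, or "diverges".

V'(s) = -9(s + 2)(s + 4), so V'(-6) = -72.
Gradient descent moves in the -V' direction, i.e. s is increasing.
The nearest critical point in that direction is s = -4, where V'' = 18 > 0 (a local minimum). The iterate converges there.

-4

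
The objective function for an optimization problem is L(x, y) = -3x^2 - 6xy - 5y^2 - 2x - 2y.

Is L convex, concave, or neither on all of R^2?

L is quadratic, so its Hessian is the constant matrix H = [[-6, -6], [-6, -10]].
det(H) = 24, tr(H) = -16.
det(H) > 0 and tr(H) < 0, so H is negative definite everywhere: concave.

concave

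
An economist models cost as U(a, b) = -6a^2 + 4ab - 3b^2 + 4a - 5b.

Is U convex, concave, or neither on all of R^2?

U is quadratic, so its Hessian is the constant matrix H = [[-12, 4], [4, -6]].
det(H) = 56, tr(H) = -18.
det(H) > 0 and tr(H) < 0, so H is negative definite everywhere: concave.

concave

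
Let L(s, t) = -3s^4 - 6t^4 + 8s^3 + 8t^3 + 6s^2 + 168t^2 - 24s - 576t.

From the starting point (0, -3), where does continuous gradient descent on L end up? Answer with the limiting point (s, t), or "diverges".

L is separable, so gradient descent decouples: s follows -∂L/∂s, t follows -∂L/∂t.
∂L/∂s = -12(s - 2)(s - 1)(s + 1); at s=0 this is -24, so s increases.
∂L/∂t = -24(t - 3)(t - 2)(t + 4); at t=-3 this is -720, so t increases.
s converges to its nearest critical value 1 (a local min of the s-part); t converges to 2. The iterate converges to (1, 2).

(1, 2)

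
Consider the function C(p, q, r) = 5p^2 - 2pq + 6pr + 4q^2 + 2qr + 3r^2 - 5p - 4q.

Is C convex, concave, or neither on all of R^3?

convex

C is quadratic, so its Hessian is the constant matrix H = [[10, -2, 6], [-2, 8, 2], [6, 2, 6]].
Leading principal minors: 10, 76, 80.
All positive ⇒ H ≻ 0 ⇒ convex.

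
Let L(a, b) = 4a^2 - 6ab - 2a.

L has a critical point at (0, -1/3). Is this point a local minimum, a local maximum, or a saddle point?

saddle point

The Hessian of L is constant: H = [[8, -6], [-6, 0]].
det(H) = 8·0 − (-6)² = -36.
Since det(H) < 0, H is indefinite and the critical point is a saddle point.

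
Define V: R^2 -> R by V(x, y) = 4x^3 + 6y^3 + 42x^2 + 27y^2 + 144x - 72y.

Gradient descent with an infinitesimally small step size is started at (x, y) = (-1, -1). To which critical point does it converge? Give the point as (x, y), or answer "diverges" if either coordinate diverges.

V is separable, so gradient descent decouples: x follows -∂V/∂x, y follows -∂V/∂y.
∂V/∂x = 12(x + 3)(x + 4); at x=-1 this is 72, so x decreases.
∂V/∂y = 18(y - 1)(y + 4); at y=-1 this is -108, so y increases.
x converges to its nearest critical value -3 (a local min of the x-part); y converges to 1. The iterate converges to (-3, 1).

(-3, 1)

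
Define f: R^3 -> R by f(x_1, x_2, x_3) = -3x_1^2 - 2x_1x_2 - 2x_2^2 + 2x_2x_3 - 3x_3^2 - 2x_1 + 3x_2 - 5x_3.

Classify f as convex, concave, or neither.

concave

f is quadratic, so its Hessian is the constant matrix H = [[-6, -2, 0], [-2, -4, 2], [0, 2, -6]].
Leading principal minors: -6, 20, -96.
Signs alternate −, +, − ⇒ H ≺ 0 ⇒ concave.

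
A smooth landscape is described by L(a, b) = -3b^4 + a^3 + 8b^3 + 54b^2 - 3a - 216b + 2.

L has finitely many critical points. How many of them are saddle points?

3

L separates as a function of a plus a function of b, so ∇L=0 decouples.
∂L/∂a = 3(a - 1)(a + 1) = 0 at a ∈ {-1, 1}; ∂L/∂b = -12(b - 3)(b - 2)(b + 3) = 0 at b ∈ {-3, 2, 3}.
The Hessian is diagonal: diag(L_aa, L_bb). Second derivatives: L_aa(-1)=-6, L_aa(1)=6; L_bb(-3)=-360, L_bb(2)=60, L_bb(3)=-72.
Saddle points occur where the two diagonal entries have opposite signs: (-1, 2), (1, -3), (1, 3). Count: 3.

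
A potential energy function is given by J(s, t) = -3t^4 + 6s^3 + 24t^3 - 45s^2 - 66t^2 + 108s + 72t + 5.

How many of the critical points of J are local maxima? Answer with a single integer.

2

J separates as a function of s plus a function of t, so ∇J=0 decouples.
∂J/∂s = 18(s - 3)(s - 2) = 0 at s ∈ {2, 3}; ∂J/∂t = -12(t - 3)(t - 2)(t - 1) = 0 at t ∈ {1, 2, 3}.
The Hessian is diagonal: diag(J_ss, J_tt). Second derivatives: J_ss(2)=-18, J_ss(3)=18; J_tt(1)=-24, J_tt(2)=12, J_tt(3)=-24.
Local maxima occur where both diagonal entries negative: (2, 1), (2, 3). Count: 2.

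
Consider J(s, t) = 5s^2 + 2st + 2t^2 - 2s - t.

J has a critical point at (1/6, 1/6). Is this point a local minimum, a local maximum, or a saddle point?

The Hessian of J is constant: H = [[10, 2], [2, 4]].
det(H) = 10·4 − 2² = 36.
det(H) > 0 and tr(H) = 14 > 0, so H is positive definite and the point is a local minimum.

local minimum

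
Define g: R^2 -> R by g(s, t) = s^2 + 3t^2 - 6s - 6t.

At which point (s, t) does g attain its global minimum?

(3, 1)

g(s,t) separates as P(s) + Q(t), so its minimum is min P + min Q.
P'(s) = 2s - 6 vanishes at s ∈ {3}; Q'(t) = 6(t - 1) vanishes at t ∈ {1}.
Local minima of P (where P''>0): P(3)=-9. Local minima of Q: Q(1)=-3.
So the global minimum of g is P(3) + Q(1) = -9 − 3 = -12, attained at (3, 1).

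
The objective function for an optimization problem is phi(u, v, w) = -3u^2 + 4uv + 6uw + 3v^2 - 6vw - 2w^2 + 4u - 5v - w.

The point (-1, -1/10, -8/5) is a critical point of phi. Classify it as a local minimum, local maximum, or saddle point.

The Hessian is constant: H = [[-6, 4, 6], [4, 6, -6], [6, -6, -4]].
Leading principal minors: Δ₁ = -6, Δ₂ = -52, Δ₃ = -80.
The minors fit neither the all-positive nor the alternating-sign pattern, so H is indefinite: a saddle point.

saddle point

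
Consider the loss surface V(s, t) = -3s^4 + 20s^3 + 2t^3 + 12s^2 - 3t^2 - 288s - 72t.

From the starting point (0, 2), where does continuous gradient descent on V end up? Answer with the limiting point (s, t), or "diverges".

(3, 4)

V is separable, so gradient descent decouples: s follows -∂V/∂s, t follows -∂V/∂t.
∂V/∂s = -12(s - 4)(s - 3)(s + 2); at s=0 this is -288, so s increases.
∂V/∂t = 6(t - 4)(t + 3); at t=2 this is -60, so t increases.
s converges to its nearest critical value 3 (a local min of the s-part); t converges to 4. The iterate converges to (3, 4).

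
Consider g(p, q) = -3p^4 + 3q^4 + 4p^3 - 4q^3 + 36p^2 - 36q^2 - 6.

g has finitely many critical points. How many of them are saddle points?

g separates as a function of p plus a function of q, so ∇g=0 decouples.
∂g/∂p = -12p(p - 3)(p + 2) = 0 at p ∈ {-2, 0, 3}; ∂g/∂q = 12q(q - 3)(q + 2) = 0 at q ∈ {-2, 0, 3}.
The Hessian is diagonal: diag(g_pp, g_qq). Second derivatives: g_pp(-2)=-120, g_pp(0)=72, g_pp(3)=-180; g_qq(-2)=120, g_qq(0)=-72, g_qq(3)=180.
Saddle points occur where the two diagonal entries have opposite signs: (-2, -2), (-2, 3), (0, 0), (3, -2), (3, 3). Count: 5.

5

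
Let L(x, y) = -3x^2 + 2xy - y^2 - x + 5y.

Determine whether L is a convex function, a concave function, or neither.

concave

L is quadratic, so its Hessian is the constant matrix H = [[-6, 2], [2, -2]].
det(H) = 8, tr(H) = -8.
det(H) > 0 and tr(H) < 0, so H is negative definite everywhere: concave.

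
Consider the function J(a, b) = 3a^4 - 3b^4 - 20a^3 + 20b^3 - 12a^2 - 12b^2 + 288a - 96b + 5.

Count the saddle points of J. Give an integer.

5

J separates as a function of a plus a function of b, so ∇J=0 decouples.
∂J/∂a = 12(a - 4)(a - 3)(a + 2) = 0 at a ∈ {-2, 3, 4}; ∂J/∂b = -12(b - 4)(b - 2)(b + 1) = 0 at b ∈ {-1, 2, 4}.
The Hessian is diagonal: diag(J_aa, J_bb). Second derivatives: J_aa(-2)=360, J_aa(3)=-60, J_aa(4)=72; J_bb(-1)=-180, J_bb(2)=72, J_bb(4)=-120.
Saddle points occur where the two diagonal entries have opposite signs: (-2, -1), (-2, 4), (3, 2), (4, -1), (4, 4). Count: 5.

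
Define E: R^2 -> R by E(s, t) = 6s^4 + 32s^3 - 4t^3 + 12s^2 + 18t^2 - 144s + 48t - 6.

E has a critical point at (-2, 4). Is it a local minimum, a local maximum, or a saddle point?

The mixed partial ∂²E/∂s∂t is 0, so the Hessian at any point is diag(E_ss, E_tt) = diag(24(3s^2 + 8s + 1), 12(-2t + 3)).
At (-2, 4): H = diag(-72, -60).
Both eigenvalues are negative, so H is negative definite: a local maximum.

local maximum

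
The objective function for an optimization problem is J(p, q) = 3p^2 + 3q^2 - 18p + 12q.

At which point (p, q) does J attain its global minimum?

(3, -2)

J(p,q) separates as A(p) + B(q), so its minimum is min A + min B.
A'(p) = 6p - 18 vanishes at p ∈ {3}; B'(q) = 6q + 12 vanishes at q ∈ {-2}.
Local minima of A (where A''>0): A(3)=-27. Local minima of B: B(-2)=-12.
So the global minimum of J is A(3) + B(-2) = -27 − 12 = -39, attained at (3, -2).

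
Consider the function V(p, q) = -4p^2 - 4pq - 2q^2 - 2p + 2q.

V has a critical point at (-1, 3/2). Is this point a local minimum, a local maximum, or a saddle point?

local maximum

The Hessian of V is constant: H = [[-8, -4], [-4, -4]].
det(H) = (-8)·(-4) − (-4)² = 16.
det(H) > 0 and tr(H) = -12 < 0, so H is negative definite and the point is a local maximum.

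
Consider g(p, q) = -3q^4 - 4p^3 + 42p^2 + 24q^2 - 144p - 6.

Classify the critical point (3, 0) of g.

local minimum

The mixed partial ∂²g/∂p∂q is 0, so the Hessian at any point is diag(g_pp, g_qq) = diag(12(-2p + 7), 12(-3q^2 + 4)).
At (3, 0): H = diag(12, 48).
Both eigenvalues are positive, so H is positive definite: a local minimum.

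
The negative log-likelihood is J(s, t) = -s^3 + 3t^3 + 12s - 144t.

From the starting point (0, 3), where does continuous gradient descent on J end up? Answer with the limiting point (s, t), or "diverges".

(-2, 4)

J is separable, so gradient descent decouples: s follows -∂J/∂s, t follows -∂J/∂t.
∂J/∂s = -3(s - 2)(s + 2); at s=0 this is 12, so s decreases.
∂J/∂t = 9(t - 4)(t + 4); at t=3 this is -63, so t increases.
s converges to its nearest critical value -2 (a local min of the s-part); t converges to 4. The iterate converges to (-2, 4).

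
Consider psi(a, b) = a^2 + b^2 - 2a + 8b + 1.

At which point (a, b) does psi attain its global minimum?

(1, -4)

psi(a,b) separates as P(a) + Q(b) + 1, so its minimum is min P + min Q + 1.
P'(a) = 2a - 2 vanishes at a ∈ {1}; Q'(b) = 2b + 8 vanishes at b ∈ {-4}.
Local minima of P (where P''>0): P(1)=-1. Local minima of Q: Q(-4)=-16.
So the global minimum of psi is P(1) + Q(-4) + 1 = -1 − 16 + 1 = -16, attained at (1, -4).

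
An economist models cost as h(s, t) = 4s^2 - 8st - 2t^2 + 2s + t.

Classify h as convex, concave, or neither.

neither

h is quadratic, so its Hessian is the constant matrix H = [[8, -8], [-8, -4]].
det(H) = -96, tr(H) = 4.
det(H) < 0, so H is indefinite: neither convex nor concave.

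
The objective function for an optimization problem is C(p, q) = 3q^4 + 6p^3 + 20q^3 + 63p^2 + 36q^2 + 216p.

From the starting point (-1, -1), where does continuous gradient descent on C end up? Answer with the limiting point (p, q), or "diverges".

C is separable, so gradient descent decouples: p follows -∂C/∂p, q follows -∂C/∂q.
∂C/∂p = 18(p + 3)(p + 4); at p=-1 this is 108, so p decreases.
∂C/∂q = 12q(q + 2)(q + 3); at q=-1 this is -24, so q increases.
p converges to its nearest critical value -3 (a local min of the p-part); q converges to 0. The iterate converges to (-3, 0).

(-3, 0)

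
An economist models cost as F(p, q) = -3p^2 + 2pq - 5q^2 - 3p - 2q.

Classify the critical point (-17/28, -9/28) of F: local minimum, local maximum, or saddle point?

local maximum

The Hessian of F is constant: H = [[-6, 2], [2, -10]].
det(H) = (-6)·(-10) − 2² = 56.
det(H) > 0 and tr(H) = -16 < 0, so H is negative definite and the point is a local maximum.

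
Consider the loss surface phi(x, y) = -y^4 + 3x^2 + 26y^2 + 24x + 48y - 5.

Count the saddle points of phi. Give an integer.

phi separates as a function of x plus a function of y, so ∇phi=0 decouples.
∂phi/∂x = 6(x + 4) = 0 at x ∈ {-4}; ∂phi/∂y = -4(y - 4)(y + 1)(y + 3) = 0 at y ∈ {-3, -1, 4}.
The Hessian is diagonal: diag(phi_xx, phi_yy). Second derivatives: phi_xx(-4)=6; phi_yy(-3)=-56, phi_yy(-1)=40, phi_yy(4)=-140.
Saddle points occur where the two diagonal entries have opposite signs: (-4, -3), (-4, 4). Count: 2.

2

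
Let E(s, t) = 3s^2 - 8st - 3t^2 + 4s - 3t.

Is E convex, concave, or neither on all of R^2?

E is quadratic, so its Hessian is the constant matrix H = [[6, -8], [-8, -6]].
det(H) = -100, tr(H) = 0.
det(H) < 0, so H is indefinite: neither convex nor concave.

neither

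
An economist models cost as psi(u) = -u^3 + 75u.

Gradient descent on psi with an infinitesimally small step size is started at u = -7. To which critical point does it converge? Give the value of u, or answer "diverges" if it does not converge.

-5

psi'(u) = -3(u - 5)(u + 5), so psi'(-7) = -72.
Gradient descent moves in the -psi' direction, i.e. u is increasing.
The nearest critical point in that direction is u = -5, where psi'' = 30 > 0 (a local minimum). The iterate converges there.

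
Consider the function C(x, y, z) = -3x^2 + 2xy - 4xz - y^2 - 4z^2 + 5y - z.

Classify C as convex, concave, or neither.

concave

C is quadratic, so its Hessian is the constant matrix H = [[-6, 2, -4], [2, -2, 0], [-4, 0, -8]].
Leading principal minors: -6, 8, -32.
Signs alternate −, +, − ⇒ H ≺ 0 ⇒ concave.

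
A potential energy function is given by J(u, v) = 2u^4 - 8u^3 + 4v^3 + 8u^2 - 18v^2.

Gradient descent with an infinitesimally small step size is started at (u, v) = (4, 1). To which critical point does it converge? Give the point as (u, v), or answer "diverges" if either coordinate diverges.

(2, 3)

J is separable, so gradient descent decouples: u follows -∂J/∂u, v follows -∂J/∂v.
∂J/∂u = 8u(u - 2)(u - 1); at u=4 this is 192, so u decreases.
∂J/∂v = 12v(v - 3); at v=1 this is -24, so v increases.
u converges to its nearest critical value 2 (a local min of the u-part); v converges to 3. The iterate converges to (2, 3).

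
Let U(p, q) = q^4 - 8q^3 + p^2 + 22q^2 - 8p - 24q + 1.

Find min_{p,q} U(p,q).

U(p,q) separates as A(p) + B(q) + 1, so its minimum is min A + min B + 1.
A'(p) = 2p - 8 vanishes at p ∈ {4}; B'(q) = 4(q - 3)(q - 2)(q - 1) vanishes at q ∈ {1, 2, 3}.
Local minima of A (where A''>0): A(4)=-16. Local minima of B: B(1)=-9, B(3)=-9.
So the global minimum of U is A(4) + B(1) + 1 = -16 − 9 + 1 = -24, attained at (4, 1).

-24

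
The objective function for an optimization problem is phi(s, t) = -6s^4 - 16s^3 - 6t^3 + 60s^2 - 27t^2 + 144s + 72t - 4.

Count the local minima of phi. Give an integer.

phi separates as a function of s plus a function of t, so ∇phi=0 decouples.
∂phi/∂s = -24(s - 2)(s + 1)(s + 3) = 0 at s ∈ {-3, -1, 2}; ∂phi/∂t = -18(t - 1)(t + 4) = 0 at t ∈ {-4, 1}.
The Hessian is diagonal: diag(phi_ss, phi_tt). Second derivatives: phi_ss(-3)=-240, phi_ss(-1)=144, phi_ss(2)=-360; phi_tt(-4)=90, phi_tt(1)=-90.
Local minima occur where both diagonal entries positive: (-1, -4). Count: 1.

1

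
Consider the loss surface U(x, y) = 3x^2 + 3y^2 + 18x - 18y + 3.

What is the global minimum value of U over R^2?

U(x,y) separates as P(x) + Q(y) + 3, so its minimum is min P + min Q + 3.
P'(x) = 6x + 18 vanishes at x ∈ {-3}; Q'(y) = 6y - 18 vanishes at y ∈ {3}.
Local minima of P (where P''>0): P(-3)=-27. Local minima of Q: Q(3)=-27.
So the global minimum of U is P(-3) + Q(3) + 3 = -27 − 27 + 3 = -51, attained at (-3, 3).

-51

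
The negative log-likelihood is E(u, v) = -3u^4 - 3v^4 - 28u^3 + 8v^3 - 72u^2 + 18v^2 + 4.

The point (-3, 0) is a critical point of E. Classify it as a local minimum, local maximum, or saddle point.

local minimum

The mixed partial ∂²E/∂u∂v is 0, so the Hessian at any point is diag(E_uu, E_vv) = diag(-12(3u^2 + 14u + 12), 12(-3v^2 + 4v + 3)).
At (-3, 0): H = diag(36, 36).
Both eigenvalues are positive, so H is positive definite: a local minimum.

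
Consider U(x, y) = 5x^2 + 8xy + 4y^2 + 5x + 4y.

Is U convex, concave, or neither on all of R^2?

convex

U is quadratic, so its Hessian is the constant matrix H = [[10, 8], [8, 8]].
det(H) = 16, tr(H) = 18.
det(H) > 0 and tr(H) > 0, so H is positive definite everywhere: convex.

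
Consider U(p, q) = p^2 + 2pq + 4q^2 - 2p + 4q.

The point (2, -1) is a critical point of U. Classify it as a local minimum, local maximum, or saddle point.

The Hessian of U is constant: H = [[2, 2], [2, 8]].
det(H) = 2·8 − 2² = 12.
det(H) > 0 and tr(H) = 10 > 0, so H is positive definite and the point is a local minimum.

local minimum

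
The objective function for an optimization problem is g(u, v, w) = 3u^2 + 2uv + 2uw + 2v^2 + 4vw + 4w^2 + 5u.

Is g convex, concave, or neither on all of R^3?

convex

g is quadratic, so its Hessian is the constant matrix H = [[6, 2, 2], [2, 4, 4], [2, 4, 8]].
Leading principal minors: 6, 20, 80.
All positive ⇒ H ≻ 0 ⇒ convex.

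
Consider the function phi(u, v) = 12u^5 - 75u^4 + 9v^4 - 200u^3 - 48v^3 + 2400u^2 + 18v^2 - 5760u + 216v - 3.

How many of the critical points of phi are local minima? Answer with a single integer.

4

phi separates as a function of u plus a function of v, so ∇phi=0 decouples.
∂phi/∂u = 60(u - 4)(u - 3)(u - 2)(u + 4) = 0 at u ∈ {-4, 2, 3, 4}; ∂phi/∂v = 36(v - 3)(v - 2)(v + 1) = 0 at v ∈ {-1, 2, 3}.
The Hessian is diagonal: diag(phi_uu, phi_vv). Second derivatives: phi_uu(-4)=-20160, phi_uu(2)=720, phi_uu(3)=-420, phi_uu(4)=960; phi_vv(-1)=432, phi_vv(2)=-108, phi_vv(3)=144.
Local minima occur where both diagonal entries positive: (2, -1), (2, 3), (4, -1), (4, 3). Count: 4.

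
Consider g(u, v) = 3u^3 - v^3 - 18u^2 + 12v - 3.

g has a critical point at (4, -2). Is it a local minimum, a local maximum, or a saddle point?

local minimum

The mixed partial ∂²g/∂u∂v is 0, so the Hessian at any point is diag(g_uu, g_vv) = diag(18(u - 2), -6v).
At (4, -2): H = diag(36, 12).
Both eigenvalues are positive, so H is positive definite: a local minimum.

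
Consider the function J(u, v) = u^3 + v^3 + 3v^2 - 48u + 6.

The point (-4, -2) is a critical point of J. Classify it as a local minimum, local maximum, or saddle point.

The mixed partial ∂²J/∂u∂v is 0, so the Hessian at any point is diag(J_uu, J_vv) = diag(6u, 6(v + 1)).
At (-4, -2): H = diag(-24, -6).
Both eigenvalues are negative, so H is negative definite: a local maximum.

local maximum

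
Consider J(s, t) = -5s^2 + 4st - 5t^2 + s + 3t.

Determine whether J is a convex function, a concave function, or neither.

concave

J is quadratic, so its Hessian is the constant matrix H = [[-10, 4], [4, -10]].
det(H) = 84, tr(H) = -20.
det(H) > 0 and tr(H) < 0, so H is negative definite everywhere: concave.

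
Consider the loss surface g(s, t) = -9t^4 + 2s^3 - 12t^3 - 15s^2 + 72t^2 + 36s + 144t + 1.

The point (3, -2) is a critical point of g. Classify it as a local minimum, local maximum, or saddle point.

saddle point

The mixed partial ∂²g/∂s∂t is 0, so the Hessian at any point is diag(g_ss, g_tt) = diag(6(2s - 5), 36(-3t^2 - 2t + 4)).
At (3, -2): H = diag(6, -144).
The eigenvalues have opposite signs, so H is indefinite: a saddle point.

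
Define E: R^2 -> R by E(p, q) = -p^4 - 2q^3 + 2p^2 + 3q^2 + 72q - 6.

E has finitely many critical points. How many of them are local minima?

1

E separates as a function of p plus a function of q, so ∇E=0 decouples.
∂E/∂p = -4p(p - 1)(p + 1) = 0 at p ∈ {-1, 0, 1}; ∂E/∂q = -6(q - 4)(q + 3) = 0 at q ∈ {-3, 4}.
The Hessian is diagonal: diag(E_pp, E_qq). Second derivatives: E_pp(-1)=-8, E_pp(0)=4, E_pp(1)=-8; E_qq(-3)=42, E_qq(4)=-42.
Local minima occur where both diagonal entries positive: (0, -3). Count: 1.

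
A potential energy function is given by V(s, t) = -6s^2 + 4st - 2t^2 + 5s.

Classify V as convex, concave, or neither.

concave

V is quadratic, so its Hessian is the constant matrix H = [[-12, 4], [4, -4]].
det(H) = 32, tr(H) = -16.
det(H) > 0 and tr(H) < 0, so H is negative definite everywhere: concave.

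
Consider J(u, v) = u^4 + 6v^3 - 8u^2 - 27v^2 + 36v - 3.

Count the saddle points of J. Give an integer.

J separates as a function of u plus a function of v, so ∇J=0 decouples.
∂J/∂u = 4u(u - 2)(u + 2) = 0 at u ∈ {-2, 0, 2}; ∂J/∂v = 18(v - 2)(v - 1) = 0 at v ∈ {1, 2}.
The Hessian is diagonal: diag(J_uu, J_vv). Second derivatives: J_uu(-2)=32, J_uu(0)=-16, J_uu(2)=32; J_vv(1)=-18, J_vv(2)=18.
Saddle points occur where the two diagonal entries have opposite signs: (-2, 1), (0, 2), (2, 1). Count: 3.

3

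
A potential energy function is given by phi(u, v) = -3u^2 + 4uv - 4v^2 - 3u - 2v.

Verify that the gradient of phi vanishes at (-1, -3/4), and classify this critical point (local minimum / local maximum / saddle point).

local maximum

∇phi = (-6u + 4v - 3, 4u - 8v - 2); substituting (-1, -3/4) gives ∇phi = (0, 0), so (-1, -3/4) is indeed a critical point.
The Hessian of phi is constant: H = [[-6, 4], [4, -8]].
det(H) = (-6)·(-8) − 4² = 32.
det(H) > 0 and tr(H) = -14 < 0, so H is negative definite and the point is a local maximum.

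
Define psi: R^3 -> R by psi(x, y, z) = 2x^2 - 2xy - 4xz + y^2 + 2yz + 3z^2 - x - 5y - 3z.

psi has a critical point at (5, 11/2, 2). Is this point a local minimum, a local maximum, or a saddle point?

The Hessian is constant: H = [[4, -2, -4], [-2, 2, 2], [-4, 2, 6]].
Leading principal minors: Δ₁ = 4, Δ₂ = 4, Δ₃ = 8.
All leading minors are positive, so H is positive definite: a local minimum.

local minimum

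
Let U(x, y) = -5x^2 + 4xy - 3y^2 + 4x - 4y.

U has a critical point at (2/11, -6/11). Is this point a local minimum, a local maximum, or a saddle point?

local maximum

The Hessian of U is constant: H = [[-10, 4], [4, -6]].
det(H) = (-10)·(-6) − 4² = 44.
det(H) > 0 and tr(H) = -16 < 0, so H is negative definite and the point is a local maximum.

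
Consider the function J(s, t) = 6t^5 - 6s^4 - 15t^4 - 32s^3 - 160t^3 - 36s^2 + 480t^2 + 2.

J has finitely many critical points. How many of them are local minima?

2

J separates as a function of s plus a function of t, so ∇J=0 decouples.
∂J/∂s = -24s(s + 1)(s + 3) = 0 at s ∈ {-3, -1, 0}; ∂J/∂t = 30t(t - 4)(t - 2)(t + 4) = 0 at t ∈ {-4, 0, 2, 4}.
The Hessian is diagonal: diag(J_ss, J_tt). Second derivatives: J_ss(-3)=-144, J_ss(-1)=48, J_ss(0)=-72; J_tt(-4)=-5760, J_tt(0)=960, J_tt(2)=-720, J_tt(4)=1920.
Local minima occur where both diagonal entries positive: (-1, 0), (-1, 4). Count: 2.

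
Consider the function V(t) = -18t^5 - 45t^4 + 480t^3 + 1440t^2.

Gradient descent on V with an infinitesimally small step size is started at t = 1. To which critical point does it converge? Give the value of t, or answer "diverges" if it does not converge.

0

V'(t) = -90t(t - 4)(t + 2)(t + 4), so V'(1) = 4050.
Gradient descent moves in the -V' direction, i.e. t is decreasing.
The nearest critical point in that direction is t = 0, where V'' = 2880 > 0 (a local minimum). The iterate converges there.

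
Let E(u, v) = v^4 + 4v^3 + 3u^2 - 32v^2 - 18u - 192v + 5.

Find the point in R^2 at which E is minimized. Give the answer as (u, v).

E(u,v) separates as P(u) + Q(v) + 5, so its minimum is min P + min Q + 5.
P'(u) = 6u - 18 vanishes at u ∈ {3}; Q'(v) = 4(v - 4)(v + 3)(v + 4) vanishes at v ∈ {-4, -3, 4}.
Local minima of P (where P''>0): P(3)=-27. Local minima of Q: Q(-4)=256, Q(4)=-768.
So the global minimum of E is P(3) + Q(4) + 5 = -27 − 768 + 5 = -790, attained at (3, 4).

(3, 4)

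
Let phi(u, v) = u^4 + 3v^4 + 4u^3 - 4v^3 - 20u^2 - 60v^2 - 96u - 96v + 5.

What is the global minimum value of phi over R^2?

-1106

phi(u,v) separates as P(u) + Q(v) + 5, so its minimum is min P + min Q + 5.
P'(u) = 4(u - 3)(u + 2)(u + 4) vanishes at u ∈ {-4, -2, 3}; Q'(v) = 12(v - 4)(v + 1)(v + 2) vanishes at v ∈ {-2, -1, 4}.
Local minima of P (where P''>0): P(-4)=64, P(3)=-279. Local minima of Q: Q(-2)=32, Q(4)=-832.
So the global minimum of phi is P(3) + Q(4) + 5 = -279 − 832 + 5 = -1106, attained at (3, 4).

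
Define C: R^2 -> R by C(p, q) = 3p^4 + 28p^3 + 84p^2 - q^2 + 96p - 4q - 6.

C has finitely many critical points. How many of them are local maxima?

1

C separates as a function of p plus a function of q, so ∇C=0 decouples.
∂C/∂p = 12(p + 1)(p + 2)(p + 4) = 0 at p ∈ {-4, -2, -1}; ∂C/∂q = -2(q + 2) = 0 at q ∈ {-2}.
The Hessian is diagonal: diag(C_pp, C_qq). Second derivatives: C_pp(-4)=72, C_pp(-2)=-24, C_pp(-1)=36; C_qq(-2)=-2.
Local maxima occur where both diagonal entries negative: (-2, -2). Count: 1.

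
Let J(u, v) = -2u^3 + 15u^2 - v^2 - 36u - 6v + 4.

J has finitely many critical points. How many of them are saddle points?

1

J separates as a function of u plus a function of v, so ∇J=0 decouples.
∂J/∂u = -6(u - 3)(u - 2) = 0 at u ∈ {2, 3}; ∂J/∂v = -2(v + 3) = 0 at v ∈ {-3}.
The Hessian is diagonal: diag(J_uu, J_vv). Second derivatives: J_uu(2)=6, J_uu(3)=-6; J_vv(-3)=-2.
Saddle points occur where the two diagonal entries have opposite signs: (2, -3). Count: 1.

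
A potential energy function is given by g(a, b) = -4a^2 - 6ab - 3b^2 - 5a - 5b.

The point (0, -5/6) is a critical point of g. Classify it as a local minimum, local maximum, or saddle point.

local maximum

The Hessian of g is constant: H = [[-8, -6], [-6, -6]].
det(H) = (-8)·(-6) − (-6)² = 12.
det(H) > 0 and tr(H) = -14 < 0, so H is negative definite and the point is a local maximum.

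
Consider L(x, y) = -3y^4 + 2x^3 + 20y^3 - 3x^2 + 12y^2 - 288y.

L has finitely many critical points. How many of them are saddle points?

3

L separates as a function of x plus a function of y, so ∇L=0 decouples.
∂L/∂x = 6x(x - 1) = 0 at x ∈ {0, 1}; ∂L/∂y = -12(y - 4)(y - 3)(y + 2) = 0 at y ∈ {-2, 3, 4}.
The Hessian is diagonal: diag(L_xx, L_yy). Second derivatives: L_xx(0)=-6, L_xx(1)=6; L_yy(-2)=-360, L_yy(3)=60, L_yy(4)=-72.
Saddle points occur where the two diagonal entries have opposite signs: (0, 3), (1, -2), (1, 4). Count: 3.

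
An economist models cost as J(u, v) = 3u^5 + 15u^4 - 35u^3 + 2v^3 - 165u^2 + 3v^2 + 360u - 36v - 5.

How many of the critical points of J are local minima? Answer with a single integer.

2

J separates as a function of u plus a function of v, so ∇J=0 decouples.
∂J/∂u = 15(u - 2)(u - 1)(u + 3)(u + 4) = 0 at u ∈ {-4, -3, 1, 2}; ∂J/∂v = 6(v - 2)(v + 3) = 0 at v ∈ {-3, 2}.
The Hessian is diagonal: diag(J_uu, J_vv). Second derivatives: J_uu(-4)=-450, J_uu(-3)=300, J_uu(1)=-300, J_uu(2)=450; J_vv(-3)=-30, J_vv(2)=30.
Local minima occur where both diagonal entries positive: (-3, 2), (2, 2). Count: 2.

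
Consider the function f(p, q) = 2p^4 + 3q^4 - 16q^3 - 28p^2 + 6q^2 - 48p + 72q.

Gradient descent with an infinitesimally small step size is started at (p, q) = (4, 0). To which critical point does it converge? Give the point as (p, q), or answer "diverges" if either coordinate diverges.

f is separable, so gradient descent decouples: p follows -∂f/∂p, q follows -∂f/∂q.
∂f/∂p = 8(p - 3)(p + 1)(p + 2); at p=4 this is 240, so p decreases.
∂f/∂q = 12(q - 3)(q - 2)(q + 1); at q=0 this is 72, so q decreases.
p converges to its nearest critical value 3 (a local min of the p-part); q converges to -1. The iterate converges to (3, -1).

(3, -1)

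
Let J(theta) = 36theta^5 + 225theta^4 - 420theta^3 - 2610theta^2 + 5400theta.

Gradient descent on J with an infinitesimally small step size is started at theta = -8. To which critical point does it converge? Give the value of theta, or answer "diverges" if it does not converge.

diverges

J'(theta) = 180(theta - 2)(theta - 1)(theta + 3)(theta + 5), so J'(-8) = 243000.
Gradient descent moves in the -J' direction, i.e. theta is decreasing.
There is no critical point below theta=-8, and J' keeps the same sign, so the iterate runs off to −∞.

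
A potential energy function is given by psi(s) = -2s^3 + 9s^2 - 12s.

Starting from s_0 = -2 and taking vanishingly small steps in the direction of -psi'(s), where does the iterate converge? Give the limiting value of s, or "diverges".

psi'(s) = -6(s - 2)(s - 1), so psi'(-2) = -72.
Gradient descent moves in the -psi' direction, i.e. s is increasing.
The nearest critical point in that direction is s = 1, where psi'' = 6 > 0 (a local minimum). The iterate converges there.

1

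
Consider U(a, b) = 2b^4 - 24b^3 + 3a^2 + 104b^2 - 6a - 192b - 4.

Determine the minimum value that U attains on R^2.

-135

U(a,b) separates as P(a) + Q(b) − 4, so its minimum is min P + min Q − 4.
P'(a) = 6a - 6 vanishes at a ∈ {1}; Q'(b) = 8(b - 4)(b - 3)(b - 2) vanishes at b ∈ {2, 3, 4}.
Local minima of P (where P''>0): P(1)=-3. Local minima of Q: Q(2)=-128, Q(4)=-128.
So the global minimum of U is P(1) + Q(2) − 4 = -3 − 128 − 4 = -135, attained at (1, 2).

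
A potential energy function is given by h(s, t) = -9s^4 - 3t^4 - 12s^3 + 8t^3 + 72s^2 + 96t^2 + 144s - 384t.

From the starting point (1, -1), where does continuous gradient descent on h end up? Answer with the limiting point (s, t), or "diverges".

(-1, 2)

h is separable, so gradient descent decouples: s follows -∂h/∂s, t follows -∂h/∂t.
∂h/∂s = -36(s - 2)(s + 1)(s + 2); at s=1 this is 216, so s decreases.
∂h/∂t = -12(t - 4)(t - 2)(t + 4); at t=-1 this is -540, so t increases.
s converges to its nearest critical value -1 (a local min of the s-part); t converges to 2. The iterate converges to (-1, 2).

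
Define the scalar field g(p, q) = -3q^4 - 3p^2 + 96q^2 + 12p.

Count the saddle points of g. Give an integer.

g separates as a function of p plus a function of q, so ∇g=0 decouples.
∂g/∂p = -6(p - 2) = 0 at p ∈ {2}; ∂g/∂q = -12q(q - 4)(q + 4) = 0 at q ∈ {-4, 0, 4}.
The Hessian is diagonal: diag(g_pp, g_qq). Second derivatives: g_pp(2)=-6; g_qq(-4)=-384, g_qq(0)=192, g_qq(4)=-384.
Saddle points occur where the two diagonal entries have opposite signs: (2, 0). Count: 1.

1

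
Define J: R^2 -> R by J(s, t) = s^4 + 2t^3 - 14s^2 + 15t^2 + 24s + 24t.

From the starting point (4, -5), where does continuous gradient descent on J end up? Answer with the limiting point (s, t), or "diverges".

J is separable, so gradient descent decouples: s follows -∂J/∂s, t follows -∂J/∂t.
∂J/∂s = 4(s - 2)(s - 1)(s + 3); at s=4 this is 168, so s decreases.
∂J/∂t = 6(t + 1)(t + 4); at t=-5 this is 24, so t decreases.
The t-coordinate has no critical point in that direction and runs off to infinity.

diverges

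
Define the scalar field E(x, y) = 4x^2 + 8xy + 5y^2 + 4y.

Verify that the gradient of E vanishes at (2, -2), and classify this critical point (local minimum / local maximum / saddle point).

local minimum

∇E = (8x + 8y, 8x + 10y + 4); substituting (2, -2) gives ∇E = (0, 0), so (2, -2) is indeed a critical point.
The Hessian of E is constant: H = [[8, 8], [8, 10]].
det(H) = 8·10 − 8² = 16.
det(H) > 0 and tr(H) = 18 > 0, so H is positive definite and the point is a local minimum.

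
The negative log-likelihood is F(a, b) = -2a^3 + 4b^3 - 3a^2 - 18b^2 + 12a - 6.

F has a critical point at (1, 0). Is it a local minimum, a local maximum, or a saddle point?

The mixed partial ∂²F/∂a∂b is 0, so the Hessian at any point is diag(F_aa, F_bb) = diag(-6(2a + 1), 12(2b - 3)).
At (1, 0): H = diag(-18, -36).
Both eigenvalues are negative, so H is negative definite: a local maximum.

local maximum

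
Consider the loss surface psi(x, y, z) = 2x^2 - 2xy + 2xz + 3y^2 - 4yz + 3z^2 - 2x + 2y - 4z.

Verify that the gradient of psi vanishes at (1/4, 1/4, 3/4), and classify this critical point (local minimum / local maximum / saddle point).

local minimum

∇psi = (4x - 2y + 2z - 2, -2x + 6y - 4z + 2, 2x - 4y + 6z - 4); substituting (1/4, 1/4, 3/4) gives ∇psi = (0, 0, 0), so (1/4, 1/4, 3/4) is indeed a critical point.
The Hessian is constant: H = [[4, -2, 2], [-2, 6, -4], [2, -4, 6]].
Leading principal minors: Δ₁ = 4, Δ₂ = 20, Δ₃ = 64.
All leading minors are positive, so H is positive definite: a local minimum.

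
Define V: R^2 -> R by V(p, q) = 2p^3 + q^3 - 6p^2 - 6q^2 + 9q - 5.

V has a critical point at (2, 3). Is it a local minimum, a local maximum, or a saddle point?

The mixed partial ∂²V/∂p∂q is 0, so the Hessian at any point is diag(V_pp, V_qq) = diag(12(p - 1), 6(q - 2)).
At (2, 3): H = diag(12, 6).
Both eigenvalues are positive, so H is positive definite: a local minimum.

local minimum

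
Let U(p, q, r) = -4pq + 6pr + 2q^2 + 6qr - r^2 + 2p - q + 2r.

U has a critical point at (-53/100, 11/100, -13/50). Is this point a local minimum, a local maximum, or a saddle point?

saddle point

The Hessian is constant: H = [[0, -4, 6], [-4, 4, 6], [6, 6, -2]].
Leading principal minors: Δ₁ = 0, Δ₂ = -16, Δ₃ = -400.
The minors fit neither the all-positive nor the alternating-sign pattern, so H is indefinite: a saddle point.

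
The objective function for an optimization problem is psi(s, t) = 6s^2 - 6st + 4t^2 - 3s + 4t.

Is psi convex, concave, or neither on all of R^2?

psi is quadratic, so its Hessian is the constant matrix H = [[12, -6], [-6, 8]].
det(H) = 60, tr(H) = 20.
det(H) > 0 and tr(H) > 0, so H is positive definite everywhere: convex.

convex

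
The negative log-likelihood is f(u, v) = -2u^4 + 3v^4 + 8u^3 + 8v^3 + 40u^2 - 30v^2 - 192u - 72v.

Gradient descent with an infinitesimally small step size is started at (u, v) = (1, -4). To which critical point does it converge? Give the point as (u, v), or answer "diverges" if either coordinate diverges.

(2, -3)

f is separable, so gradient descent decouples: u follows -∂f/∂u, v follows -∂f/∂v.
∂f/∂u = -8(u - 4)(u - 2)(u + 3); at u=1 this is -96, so u increases.
∂f/∂v = 12(v - 2)(v + 1)(v + 3); at v=-4 this is -216, so v increases.
u converges to its nearest critical value 2 (a local min of the u-part); v converges to -3. The iterate converges to (2, -3).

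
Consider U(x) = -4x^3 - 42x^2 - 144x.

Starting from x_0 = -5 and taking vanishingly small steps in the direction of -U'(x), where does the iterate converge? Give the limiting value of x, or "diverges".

U'(x) = -12(x + 3)(x + 4), so U'(-5) = -24.
Gradient descent moves in the -U' direction, i.e. x is increasing.
The nearest critical point in that direction is x = -4, where U'' = 12 > 0 (a local minimum). The iterate converges there.

-4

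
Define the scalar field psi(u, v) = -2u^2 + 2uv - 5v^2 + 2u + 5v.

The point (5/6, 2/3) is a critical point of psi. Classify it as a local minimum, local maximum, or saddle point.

local maximum

The Hessian of psi is constant: H = [[-4, 2], [2, -10]].
det(H) = (-4)·(-10) − 2² = 36.
det(H) > 0 and tr(H) = -14 < 0, so H is negative definite and the point is a local maximum.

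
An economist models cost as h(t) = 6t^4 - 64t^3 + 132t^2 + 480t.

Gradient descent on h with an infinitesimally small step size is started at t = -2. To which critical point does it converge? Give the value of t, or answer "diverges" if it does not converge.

h'(t) = 24(t - 5)(t - 4)(t + 1), so h'(-2) = -1008.
Gradient descent moves in the -h' direction, i.e. t is increasing.
The nearest critical point in that direction is t = -1, where h'' = 720 > 0 (a local minimum). The iterate converges there.

-1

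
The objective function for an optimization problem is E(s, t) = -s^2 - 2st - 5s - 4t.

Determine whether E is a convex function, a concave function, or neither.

E is quadratic, so its Hessian is the constant matrix H = [[-2, -2], [-2, 0]].
det(H) = -4, tr(H) = -2.
det(H) < 0, so H is indefinite: neither convex nor concave.

neither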